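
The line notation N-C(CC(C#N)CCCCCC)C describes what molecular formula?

Heavy atoms from the SMILES: 11 C, 2 N.
Implicit hydrogens by atom environment:
  6 × C: 2 H each → 12
  2 × C: 3 H each → 6
  2 × C: 1 H each → 2
  1 × C: no H
  1 × N: 2 H
  1 × N: no H
  Total hydrogens = 22.
Molecular formula: C11H22N2

C11H22N2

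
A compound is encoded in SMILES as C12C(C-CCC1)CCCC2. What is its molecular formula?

Heavy atoms from the SMILES: 10 C.
Implicit hydrogens by atom environment:
  8 × C: 2 H each → 16
  2 × C: 1 H each → 2
  Total hydrogens = 18.
Molecular formula: C10H18

C10H18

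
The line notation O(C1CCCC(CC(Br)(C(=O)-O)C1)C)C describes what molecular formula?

Heavy atoms from the SMILES: 1 Br, 11 C, 3 O.
Implicit hydrogens by atom environment:
  5 × C: 2 H each → 10
  2 × C: 3 H each → 6
  2 × C: 1 H each → 2
  2 × C: no H
  2 × O: no H
  1 × Br: no H
  1 × O: 1 H
  Total hydrogens = 19.
Molecular formula: C11H19BrO3

C11H19BrO3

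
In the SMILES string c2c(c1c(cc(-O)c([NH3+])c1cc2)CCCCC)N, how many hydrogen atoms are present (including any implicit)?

Hydrogens are implicit in SMILES; fill each atom to its normal valence:
  6 × C (aromatic): no H
  4 × C: 2 H each → 8
  4 × C (aromatic): 1 H each → 4
  1 × C: 3 H
  1 × N (charge +1): 3 H
  1 × N: 2 H
  1 × O: 1 H
  Total hydrogens = 21.

21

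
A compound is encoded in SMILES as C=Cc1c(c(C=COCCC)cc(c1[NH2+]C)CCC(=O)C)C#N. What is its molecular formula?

C19H25N2O2+

Heavy atoms from the SMILES: 19 C, 2 N, 2 O.
Implicit hydrogens by atom environment:
  5 × C: 2 H each → 10
  5 × C (aromatic): no H
  3 × C: 3 H each → 9
  3 × C: 1 H each → 3
  2 × C: no H
  2 × O: no H
  1 × C (aromatic): 1 H
  1 × N (charge +1): 2 H
  1 × N: no H
  Total hydrogens = 25.
Net charge +1.
Molecular formula: C19H25N2O2+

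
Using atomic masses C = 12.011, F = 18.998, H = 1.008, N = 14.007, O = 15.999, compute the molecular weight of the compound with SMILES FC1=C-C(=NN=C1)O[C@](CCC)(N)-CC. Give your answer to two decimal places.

Molecular formula: C10H16FN3O.
M = 10×12.011 + 1×18.998 + 16×1.008 + 3×14.007 + 1×15.999 = 213.26 g/mol.

213.26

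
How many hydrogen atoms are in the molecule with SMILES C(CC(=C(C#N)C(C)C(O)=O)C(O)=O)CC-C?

17

Hydrogens are implicit in SMILES; fill each atom to its normal valence:
  5 × C: no H
  4 × C: 2 H each → 8
  2 × C: 3 H each → 6
  2 × O: 1 H each → 2
  2 × O: no H
  1 × C: 1 H
  1 × N: no H
  Total hydrogens = 17.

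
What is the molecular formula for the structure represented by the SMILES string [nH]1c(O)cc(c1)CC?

C6H9NO

Heavy atoms from the SMILES: 6 C, 1 N, 1 O.
Implicit hydrogens by atom environment:
  2 × C (aromatic): 1 H each → 2
  2 × C (aromatic): no H
  1 × C: 3 H
  1 × C: 2 H
  1 × N (aromatic): 1 H
  1 × O: 1 H
  Total hydrogens = 9.
Molecular formula: C6H9NO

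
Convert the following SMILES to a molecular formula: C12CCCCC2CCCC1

Heavy atoms from the SMILES: 10 C.
Implicit hydrogens by atom environment:
  8 × C: 2 H each → 16
  2 × C: 1 H each → 2
  Total hydrogens = 18.
Molecular formula: C10H18

C10H18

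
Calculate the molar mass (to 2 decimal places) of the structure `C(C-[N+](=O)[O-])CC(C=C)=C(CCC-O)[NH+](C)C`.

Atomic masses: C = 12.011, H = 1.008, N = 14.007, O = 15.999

243.33

Molecular formula: C12H23N2O3+.
M = 12×12.011 + 23×1.008 + 2×14.007 + 3×15.999 = 243.33 g/mol.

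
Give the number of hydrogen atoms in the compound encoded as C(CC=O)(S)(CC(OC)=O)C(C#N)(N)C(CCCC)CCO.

Hydrogens are implicit in SMILES; fill each atom to its normal valence:
  7 × C: 2 H each → 14
  4 × C: no H
  3 × O: no H
  2 × C: 3 H each → 6
  2 × C: 1 H each → 2
  1 × N: 2 H
  1 × N: no H
  1 × O: 1 H
  1 × S: 1 H
  Total hydrogens = 26.

26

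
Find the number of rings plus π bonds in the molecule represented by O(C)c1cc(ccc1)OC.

4

Molecular formula from the SMILES: C8H10O2.
DoU = (2C + 2 + N − H − X)/2 = (2·8 + 2 + 0 − 10 − 0)/2 = 8/2 = 4.
(Structurally: 1 ring(s) + 3 π bond(s) = 4.)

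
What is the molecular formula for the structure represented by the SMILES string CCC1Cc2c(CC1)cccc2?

Heavy atoms from the SMILES: 12 C.
Implicit hydrogens by atom environment:
  4 × C: 2 H each → 8
  4 × C (aromatic): 1 H each → 4
  2 × C (aromatic): no H
  1 × C: 3 H
  1 × C: 1 H
  Total hydrogens = 16.
Molecular formula: C12H16

C12H16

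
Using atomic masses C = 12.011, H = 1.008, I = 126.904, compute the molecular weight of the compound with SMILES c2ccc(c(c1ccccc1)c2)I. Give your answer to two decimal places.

Molecular formula: C12H9I.
M = 12×12.011 + 9×1.008 + 1×126.904 = 280.11 g/mol.

280.11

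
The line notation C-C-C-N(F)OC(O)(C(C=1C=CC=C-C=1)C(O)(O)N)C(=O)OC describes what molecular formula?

C14H21FN2O6

Heavy atoms from the SMILES: 14 C, 1 F, 2 N, 6 O.
Implicit hydrogens by atom environment:
  5 × C (aromatic): 1 H each → 5
  3 × C: no H
  3 × O: 1 H each → 3
  3 × O: no H
  2 × C: 3 H each → 6
  2 × C: 2 H each → 4
  1 × C: 1 H
  1 × C (aromatic): no H
  1 × F: no H
  1 × N: 2 H
  1 × N: no H
  Total hydrogens = 21.
Molecular formula: C14H21FN2O6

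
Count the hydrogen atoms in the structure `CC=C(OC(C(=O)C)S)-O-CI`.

Hydrogens are implicit in SMILES; fill each atom to its normal valence:
  3 × O: no H
  2 × C: 3 H each → 6
  2 × C: 1 H each → 2
  2 × C: no H
  1 × C: 2 H
  1 × I: no H
  1 × S: 1 H
  Total hydrogens = 11.

11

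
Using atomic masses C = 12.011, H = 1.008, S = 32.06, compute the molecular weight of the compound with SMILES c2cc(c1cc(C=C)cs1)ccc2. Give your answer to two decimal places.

Molecular formula: C12H10S.
M = 12×12.011 + 10×1.008 + 1×32.06 = 186.27 g/mol.

186.27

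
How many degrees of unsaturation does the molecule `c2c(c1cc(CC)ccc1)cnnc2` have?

8

Molecular formula from the SMILES: C12H12N2.
DoU = (2C + 2 + N − H − X)/2 = (2·12 + 2 + 2 − 12 − 0)/2 = 16/2 = 8.
(Structurally: 2 ring(s) + 6 π bond(s) = 8.)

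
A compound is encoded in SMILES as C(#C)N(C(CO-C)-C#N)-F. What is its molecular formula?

Heavy atoms from the SMILES: 6 C, 1 F, 2 N, 1 O.
Implicit hydrogens by atom environment:
  2 × C: 1 H each → 2
  2 × C: no H
  2 × N: no H
  1 × C: 3 H
  1 × C: 2 H
  1 × F: no H
  1 × O: no H
  Total hydrogens = 7.
Molecular formula: C6H7FN2O

C6H7FN2O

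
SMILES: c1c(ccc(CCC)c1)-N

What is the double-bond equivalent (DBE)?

4

Molecular formula from the SMILES: C9H13N.
DoU = (2C + 2 + N − H − X)/2 = (2·9 + 2 + 1 − 13 − 0)/2 = 8/2 = 4.
(Structurally: 1 ring(s) + 3 π bond(s) = 4.)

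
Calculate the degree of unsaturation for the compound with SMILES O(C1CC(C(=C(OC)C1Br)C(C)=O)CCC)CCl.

3

Molecular formula from the SMILES: C13H20BrClO3.
DoU = (2C + 2 + N − H − X)/2 = (2·13 + 2 + 0 − 20 − 2)/2 = 6/2 = 3.
(Structurally: 1 ring(s) + 2 π bond(s) = 3.)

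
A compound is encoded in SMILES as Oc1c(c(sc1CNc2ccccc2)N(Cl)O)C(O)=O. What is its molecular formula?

C12H11ClN2O4S

Heavy atoms from the SMILES: 12 C, 1 Cl, 2 N, 4 O, 1 S.
Implicit hydrogens by atom environment:
  5 × C (aromatic): 1 H each → 5
  5 × C (aromatic): no H
  3 × O: 1 H each → 3
  1 × C: 2 H
  1 × C: no H
  1 × Cl: no H
  1 × N: 1 H
  1 × N: no H
  1 × O: no H
  1 × S (aromatic): no H
  Total hydrogens = 11.
Molecular formula: C12H11ClN2O4S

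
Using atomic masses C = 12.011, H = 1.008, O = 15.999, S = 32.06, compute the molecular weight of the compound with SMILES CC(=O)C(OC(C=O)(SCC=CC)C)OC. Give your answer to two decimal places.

Molecular formula: C11H18O4S.
M = 11×12.011 + 18×1.008 + 4×15.999 + 1×32.06 = 246.32 g/mol.

246.32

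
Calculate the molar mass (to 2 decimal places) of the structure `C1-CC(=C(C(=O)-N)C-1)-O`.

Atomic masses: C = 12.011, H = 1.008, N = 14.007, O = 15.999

127.14

Molecular formula: C6H9NO2.
M = 6×12.011 + 9×1.008 + 1×14.007 + 2×15.999 = 127.14 g/mol.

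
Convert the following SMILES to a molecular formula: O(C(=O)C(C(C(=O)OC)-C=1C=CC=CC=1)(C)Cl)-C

C13H15ClO4

Heavy atoms from the SMILES: 13 C, 1 Cl, 4 O.
Implicit hydrogens by atom environment:
  5 × C (aromatic): 1 H each → 5
  4 × O: no H
  3 × C: 3 H each → 9
  3 × C: no H
  1 × C: 1 H
  1 × C (aromatic): no H
  1 × Cl: no H
  Total hydrogens = 15.
Molecular formula: C13H15ClO4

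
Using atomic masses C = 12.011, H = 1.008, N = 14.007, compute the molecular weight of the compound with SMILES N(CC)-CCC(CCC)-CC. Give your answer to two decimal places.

Molecular formula: C10H23N.
M = 10×12.011 + 23×1.008 + 1×14.007 = 157.30 g/mol.

157.30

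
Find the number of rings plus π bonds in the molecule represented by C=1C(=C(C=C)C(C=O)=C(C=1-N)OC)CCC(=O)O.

Molecular formula from the SMILES: C13H15NO4.
DoU = (2C + 2 + N − H − X)/2 = (2·13 + 2 + 1 − 15 − 0)/2 = 14/2 = 7.
(Structurally: 1 ring(s) + 6 π bond(s) = 7.)

7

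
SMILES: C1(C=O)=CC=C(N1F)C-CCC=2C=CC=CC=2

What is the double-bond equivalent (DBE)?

8

Molecular formula from the SMILES: C14H14FNO.
DoU = (2C + 2 + N − H − X)/2 = (2·14 + 2 + 1 − 14 − 1)/2 = 16/2 = 8.
(Structurally: 2 ring(s) + 6 π bond(s) = 8.)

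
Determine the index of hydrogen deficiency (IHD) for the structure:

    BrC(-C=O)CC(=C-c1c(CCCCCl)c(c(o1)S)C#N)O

7

Molecular formula from the SMILES: C14H15BrClNO3S.
DoU = (2C + 2 + N − H − X)/2 = (2·14 + 2 + 1 − 15 − 2)/2 = 14/2 = 7.
(Structurally: 1 ring(s) + 6 π bond(s) = 7.)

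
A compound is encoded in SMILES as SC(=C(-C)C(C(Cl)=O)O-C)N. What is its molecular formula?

C6H10ClNO2S

Heavy atoms from the SMILES: 6 C, 1 Cl, 1 N, 2 O, 1 S.
Implicit hydrogens by atom environment:
  3 × C: no H
  2 × C: 3 H each → 6
  2 × O: no H
  1 × C: 1 H
  1 × Cl: no H
  1 × N: 2 H
  1 × S: 1 H
  Total hydrogens = 10.
Molecular formula: C6H10ClNO2S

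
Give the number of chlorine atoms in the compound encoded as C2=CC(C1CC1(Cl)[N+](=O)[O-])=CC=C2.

1

The symbol for chlorine appears 1 time in the SMILES.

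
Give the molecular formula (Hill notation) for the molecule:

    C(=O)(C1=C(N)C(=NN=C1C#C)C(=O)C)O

Heavy atoms from the SMILES: 9 C, 3 N, 3 O.
Implicit hydrogens by atom environment:
  4 × C (aromatic): no H
  3 × C: no H
  2 × N (aromatic): no H
  2 × O: no H
  1 × C: 3 H
  1 × C: 1 H
  1 × N: 2 H
  1 × O: 1 H
  Total hydrogens = 7.
Molecular formula: C9H7N3O3

C9H7N3O3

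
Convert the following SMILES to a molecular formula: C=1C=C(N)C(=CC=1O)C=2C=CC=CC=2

C12H11NO

Heavy atoms from the SMILES: 12 C, 1 N, 1 O.
Implicit hydrogens by atom environment:
  8 × C (aromatic): 1 H each → 8
  4 × C (aromatic): no H
  1 × N: 2 H
  1 × O: 1 H
  Total hydrogens = 11.
Molecular formula: C12H11NO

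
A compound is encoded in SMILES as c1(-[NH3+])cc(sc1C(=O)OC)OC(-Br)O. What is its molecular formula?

Heavy atoms from the SMILES: 1 Br, 7 C, 1 N, 4 O, 1 S.
Implicit hydrogens by atom environment:
  3 × C (aromatic): no H
  3 × O: no H
  1 × Br: no H
  1 × C: 3 H
  1 × C (aromatic): 1 H
  1 × C: 1 H
  1 × C: no H
  1 × N (charge +1): 3 H
  1 × O: 1 H
  1 × S (aromatic): no H
  Total hydrogens = 9.
Net charge +1.
Molecular formula: C7H9BrNO4S+

C7H9BrNO4S+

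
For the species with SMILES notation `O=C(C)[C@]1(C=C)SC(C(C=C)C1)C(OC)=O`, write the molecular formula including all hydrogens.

C12H16O3S

Heavy atoms from the SMILES: 12 C, 3 O, 1 S.
Implicit hydrogens by atom environment:
  4 × C: 1 H each → 4
  3 × C: 2 H each → 6
  3 × C: no H
  3 × O: no H
  2 × C: 3 H each → 6
  1 × S: no H
  Total hydrogens = 16.
Molecular formula: C12H16O3S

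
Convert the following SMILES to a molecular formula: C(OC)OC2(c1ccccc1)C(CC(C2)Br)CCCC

C17H25BrO2

Heavy atoms from the SMILES: 1 Br, 17 C, 2 O.
Implicit hydrogens by atom environment:
  6 × C: 2 H each → 12
  5 × C (aromatic): 1 H each → 5
  2 × C: 3 H each → 6
  2 × C: 1 H each → 2
  2 × O: no H
  1 × Br: no H
  1 × C: no H
  1 × C (aromatic): no H
  Total hydrogens = 25.
Molecular formula: C17H25BrO2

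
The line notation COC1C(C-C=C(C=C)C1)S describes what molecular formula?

C9H14OS

Heavy atoms from the SMILES: 9 C, 1 O, 1 S.
Implicit hydrogens by atom environment:
  4 × C: 1 H each → 4
  3 × C: 2 H each → 6
  1 × C: 3 H
  1 × C: no H
  1 × O: no H
  1 × S: 1 H
  Total hydrogens = 14.
Molecular formula: C9H14OS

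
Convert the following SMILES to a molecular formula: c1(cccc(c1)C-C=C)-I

Heavy atoms from the SMILES: 9 C, 1 I.
Implicit hydrogens by atom environment:
  4 × C (aromatic): 1 H each → 4
  2 × C: 2 H each → 4
  2 × C (aromatic): no H
  1 × C: 1 H
  1 × I: no H
  Total hydrogens = 9.
Molecular formula: C9H9I

C9H9I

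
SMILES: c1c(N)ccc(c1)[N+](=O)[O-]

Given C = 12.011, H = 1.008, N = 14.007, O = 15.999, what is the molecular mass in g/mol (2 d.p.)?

138.13

Molecular formula: C6H6N2O2.
M = 6×12.011 + 6×1.008 + 2×14.007 + 2×15.999 = 138.13 g/mol.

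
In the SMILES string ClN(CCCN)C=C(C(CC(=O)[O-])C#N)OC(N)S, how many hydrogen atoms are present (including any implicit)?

Hydrogens are implicit in SMILES; fill each atom to its normal valence:
  4 × C: 2 H each → 8
  3 × C: 1 H each → 3
  3 × C: no H
  2 × N: 2 H each → 4
  2 × N: no H
  2 × O: no H
  1 × Cl: no H
  1 × O (charge -1): no H
  1 × S: 1 H
  Total hydrogens = 16.

16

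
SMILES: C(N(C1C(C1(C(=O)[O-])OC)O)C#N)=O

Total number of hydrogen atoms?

Hydrogens are implicit in SMILES; fill each atom to its normal valence:
  3 × C: 1 H each → 3
  3 × C: no H
  3 × O: no H
  2 × N: no H
  1 × C: 3 H
  1 × O: 1 H
  1 × O (charge -1): no H
  Total hydrogens = 7.

7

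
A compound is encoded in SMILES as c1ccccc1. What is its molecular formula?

Heavy atoms from the SMILES: 6 C.
Implicit hydrogens by atom environment:
  6 × C (aromatic): 1 H each → 6
  Total hydrogens = 6.
Molecular formula: C6H6

C6H6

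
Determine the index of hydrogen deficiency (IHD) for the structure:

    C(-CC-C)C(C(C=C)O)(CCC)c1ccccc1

Molecular formula from the SMILES: C17H26O.
DoU = (2C + 2 + N − H − X)/2 = (2·17 + 2 + 0 − 26 − 0)/2 = 10/2 = 5.
(Structurally: 1 ring(s) + 4 π bond(s) = 5.)

5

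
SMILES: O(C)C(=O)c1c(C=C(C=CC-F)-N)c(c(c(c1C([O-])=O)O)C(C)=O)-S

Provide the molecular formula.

Heavy atoms from the SMILES: 16 C, 1 F, 1 N, 6 O, 1 S.
Implicit hydrogens by atom environment:
  6 × C (aromatic): no H
  4 × C: no H
  4 × O: no H
  3 × C: 1 H each → 3
  2 × C: 3 H each → 6
  1 × C: 2 H
  1 × F: no H
  1 × N: 2 H
  1 × O: 1 H
  1 × O (charge -1): no H
  1 × S: 1 H
  Total hydrogens = 15.
Net charge -1.
Molecular formula: C16H15FNO6S-

C16H15FNO6S-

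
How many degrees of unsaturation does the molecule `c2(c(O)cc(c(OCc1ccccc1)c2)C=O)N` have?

9

Molecular formula from the SMILES: C14H13NO3.
DoU = (2C + 2 + N − H − X)/2 = (2·14 + 2 + 1 − 13 − 0)/2 = 18/2 = 9.
(Structurally: 2 ring(s) + 7 π bond(s) = 9.)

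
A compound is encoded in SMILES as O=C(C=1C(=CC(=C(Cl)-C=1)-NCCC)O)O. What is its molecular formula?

C10H12ClNO3

Heavy atoms from the SMILES: 10 C, 1 Cl, 1 N, 3 O.
Implicit hydrogens by atom environment:
  4 × C (aromatic): no H
  2 × C: 2 H each → 4
  2 × C (aromatic): 1 H each → 2
  2 × O: 1 H each → 2
  1 × C: 3 H
  1 × C: no H
  1 × Cl: no H
  1 × N: 1 H
  1 × O: no H
  Total hydrogens = 12.
Molecular formula: C10H12ClNO3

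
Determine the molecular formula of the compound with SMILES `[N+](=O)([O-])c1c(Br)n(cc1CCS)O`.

Heavy atoms from the SMILES: 1 Br, 6 C, 2 N, 3 O, 1 S.
Implicit hydrogens by atom environment:
  3 × C (aromatic): no H
  2 × C: 2 H each → 4
  1 × Br: no H
  1 × C (aromatic): 1 H
  1 × N (aromatic): no H
  1 × N (charge +1): no H
  1 × O: 1 H
  1 × O: no H
  1 × O (charge -1): no H
  1 × S: 1 H
  Total hydrogens = 7.
Molecular formula: C6H7BrN2O3S

C6H7BrN2O3S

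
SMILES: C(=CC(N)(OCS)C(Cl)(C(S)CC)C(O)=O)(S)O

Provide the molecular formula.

Heavy atoms from the SMILES: 9 C, 1 Cl, 1 N, 4 O, 3 S.
Implicit hydrogens by atom environment:
  4 × C: no H
  3 × S: 1 H each → 3
  2 × C: 2 H each → 4
  2 × C: 1 H each → 2
  2 × O: 1 H each → 2
  2 × O: no H
  1 × C: 3 H
  1 × Cl: no H
  1 × N: 2 H
  Total hydrogens = 16.
Molecular formula: C9H16ClNO4S3

C9H16ClNO4S3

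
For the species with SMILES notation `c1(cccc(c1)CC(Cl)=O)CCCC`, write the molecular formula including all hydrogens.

C12H15ClO

Heavy atoms from the SMILES: 12 C, 1 Cl, 1 O.
Implicit hydrogens by atom environment:
  4 × C: 2 H each → 8
  4 × C (aromatic): 1 H each → 4
  2 × C (aromatic): no H
  1 × C: 3 H
  1 × C: no H
  1 × Cl: no H
  1 × O: no H
  Total hydrogens = 15.
Molecular formula: C12H15ClO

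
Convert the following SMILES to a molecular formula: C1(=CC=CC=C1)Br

Heavy atoms from the SMILES: 1 Br, 6 C.
Implicit hydrogens by atom environment:
  5 × C (aromatic): 1 H each → 5
  1 × Br: no H
  1 × C (aromatic): no H
  Total hydrogens = 5.
Molecular formula: C6H5Br

C6H5Br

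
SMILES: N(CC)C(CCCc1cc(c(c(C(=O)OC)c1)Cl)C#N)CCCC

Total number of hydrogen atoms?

27

Hydrogens are implicit in SMILES; fill each atom to its normal valence:
  7 × C: 2 H each → 14
  4 × C (aromatic): no H
  3 × C: 3 H each → 9
  2 × C (aromatic): 1 H each → 2
  2 × C: no H
  2 × O: no H
  1 × C: 1 H
  1 × Cl: no H
  1 × N: 1 H
  1 × N: no H
  Total hydrogens = 27.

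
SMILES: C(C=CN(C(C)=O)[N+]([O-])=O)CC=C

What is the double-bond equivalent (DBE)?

4

Molecular formula from the SMILES: C8H12N2O3.
DoU = (2C + 2 + N − H − X)/2 = (2·8 + 2 + 2 − 12 − 0)/2 = 8/2 = 4.
(Structurally: 0 ring(s) + 4 π bond(s) = 4.)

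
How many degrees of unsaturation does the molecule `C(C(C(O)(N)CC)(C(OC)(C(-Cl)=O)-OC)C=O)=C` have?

Molecular formula from the SMILES: C11H18ClNO5.
DoU = (2C + 2 + N − H − X)/2 = (2·11 + 2 + 1 − 18 − 1)/2 = 6/2 = 3.
(Structurally: 0 ring(s) + 3 π bond(s) = 3.)

3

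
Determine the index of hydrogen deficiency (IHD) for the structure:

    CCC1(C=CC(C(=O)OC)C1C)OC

Molecular formula from the SMILES: C11H18O3.
DoU = (2C + 2 + N − H − X)/2 = (2·11 + 2 + 0 − 18 − 0)/2 = 6/2 = 3.
(Structurally: 1 ring(s) + 2 π bond(s) = 3.)

3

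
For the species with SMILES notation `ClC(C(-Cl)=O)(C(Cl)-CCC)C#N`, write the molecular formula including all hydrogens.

C7H8Cl3NO

Heavy atoms from the SMILES: 7 C, 3 Cl, 1 N, 1 O.
Implicit hydrogens by atom environment:
  3 × C: no H
  3 × Cl: no H
  2 × C: 2 H each → 4
  1 × C: 3 H
  1 × C: 1 H
  1 × N: no H
  1 × O: no H
  Total hydrogens = 8.
Molecular formula: C7H8Cl3NO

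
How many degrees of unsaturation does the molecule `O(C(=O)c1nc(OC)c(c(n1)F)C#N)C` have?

7

Molecular formula from the SMILES: C8H6FN3O3.
DoU = (2C + 2 + N − H − X)/2 = (2·8 + 2 + 3 − 6 − 1)/2 = 14/2 = 7.
(Structurally: 1 ring(s) + 6 π bond(s) = 7.)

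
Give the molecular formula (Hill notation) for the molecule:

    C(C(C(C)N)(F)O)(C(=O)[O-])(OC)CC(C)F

Heavy atoms from the SMILES: 9 C, 2 F, 1 N, 4 O.
Implicit hydrogens by atom environment:
  3 × C: 3 H each → 9
  3 × C: no H
  2 × C: 1 H each → 2
  2 × F: no H
  2 × O: no H
  1 × C: 2 H
  1 × N: 2 H
  1 × O: 1 H
  1 × O (charge -1): no H
  Total hydrogens = 16.
Net charge -1.
Molecular formula: C9H16F2NO4-

C9H16F2NO4-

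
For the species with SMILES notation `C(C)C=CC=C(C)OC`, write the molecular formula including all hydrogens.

Heavy atoms from the SMILES: 8 C, 1 O.
Implicit hydrogens by atom environment:
  3 × C: 3 H each → 9
  3 × C: 1 H each → 3
  1 × C: 2 H
  1 × C: no H
  1 × O: no H
  Total hydrogens = 14.
Molecular formula: C8H14O

C8H14O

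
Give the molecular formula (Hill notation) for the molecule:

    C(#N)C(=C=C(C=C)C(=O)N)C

Heavy atoms from the SMILES: 8 C, 2 N, 1 O.
Implicit hydrogens by atom environment:
  5 × C: no H
  1 × C: 3 H
  1 × C: 2 H
  1 × C: 1 H
  1 × N: 2 H
  1 × N: no H
  1 × O: no H
  Total hydrogens = 8.
Molecular formula: C8H8N2O

C8H8N2O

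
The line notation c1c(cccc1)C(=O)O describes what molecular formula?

Heavy atoms from the SMILES: 7 C, 2 O.
Implicit hydrogens by atom environment:
  5 × C (aromatic): 1 H each → 5
  1 × C (aromatic): no H
  1 × C: no H
  1 × O: 1 H
  1 × O: no H
  Total hydrogens = 6.
Molecular formula: C7H6O2

C7H6O2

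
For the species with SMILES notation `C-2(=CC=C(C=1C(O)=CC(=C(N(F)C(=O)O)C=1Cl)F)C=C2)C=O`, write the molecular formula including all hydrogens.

Heavy atoms from the SMILES: 14 C, 1 Cl, 2 F, 1 N, 4 O.
Implicit hydrogens by atom environment:
  7 × C (aromatic): no H
  5 × C (aromatic): 1 H each → 5
  2 × F: no H
  2 × O: 1 H each → 2
  2 × O: no H
  1 × C: 1 H
  1 × C: no H
  1 × Cl: no H
  1 × N: no H
  Total hydrogens = 8.
Molecular formula: C14H8ClF2NO4

C14H8ClF2NO4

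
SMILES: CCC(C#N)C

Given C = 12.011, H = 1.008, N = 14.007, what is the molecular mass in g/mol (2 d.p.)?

83.13

Molecular formula: C5H9N.
M = 5×12.011 + 9×1.008 + 1×14.007 = 83.13 g/mol.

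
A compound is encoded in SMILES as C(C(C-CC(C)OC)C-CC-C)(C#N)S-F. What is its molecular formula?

C12H22FNOS

Heavy atoms from the SMILES: 12 C, 1 F, 1 N, 1 O, 1 S.
Implicit hydrogens by atom environment:
  5 × C: 2 H each → 10
  3 × C: 3 H each → 9
  3 × C: 1 H each → 3
  1 × C: no H
  1 × F: no H
  1 × N: no H
  1 × O: no H
  1 × S: no H
  Total hydrogens = 22.
Molecular formula: C12H22FNOS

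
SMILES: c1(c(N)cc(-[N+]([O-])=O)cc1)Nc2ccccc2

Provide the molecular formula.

C12H11N3O2

Heavy atoms from the SMILES: 12 C, 3 N, 2 O.
Implicit hydrogens by atom environment:
  8 × C (aromatic): 1 H each → 8
  4 × C (aromatic): no H
  1 × N: 2 H
  1 × N: 1 H
  1 × N (charge +1): no H
  1 × O: no H
  1 × O (charge -1): no H
  Total hydrogens = 11.
Molecular formula: C12H11N3O2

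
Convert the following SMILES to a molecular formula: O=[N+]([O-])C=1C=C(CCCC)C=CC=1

C10H13NO2

Heavy atoms from the SMILES: 10 C, 1 N, 2 O.
Implicit hydrogens by atom environment:
  4 × C (aromatic): 1 H each → 4
  3 × C: 2 H each → 6
  2 × C (aromatic): no H
  1 × C: 3 H
  1 × N (charge +1): no H
  1 × O: no H
  1 × O (charge -1): no H
  Total hydrogens = 13.
Molecular formula: C10H13NO2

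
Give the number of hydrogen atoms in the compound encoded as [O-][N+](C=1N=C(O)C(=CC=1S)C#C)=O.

Hydrogens are implicit in SMILES; fill each atom to its normal valence:
  4 × C (aromatic): no H
  1 × C (aromatic): 1 H
  1 × C: 1 H
  1 × C: no H
  1 × N (aromatic): no H
  1 × N (charge +1): no H
  1 × O: 1 H
  1 × O: no H
  1 × O (charge -1): no H
  1 × S: 1 H
  Total hydrogens = 4.

4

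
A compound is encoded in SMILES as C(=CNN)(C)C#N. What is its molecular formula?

C4H7N3

Heavy atoms from the SMILES: 4 C, 3 N.
Implicit hydrogens by atom environment:
  2 × C: no H
  1 × C: 3 H
  1 × C: 1 H
  1 × N: 2 H
  1 × N: 1 H
  1 × N: no H
  Total hydrogens = 7.
Molecular formula: C4H7N3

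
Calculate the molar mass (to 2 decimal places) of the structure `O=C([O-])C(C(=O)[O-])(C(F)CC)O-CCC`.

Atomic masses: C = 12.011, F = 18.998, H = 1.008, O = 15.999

220.20

Molecular formula: [C9H13FO5]2-.
M = 9×12.011 + 1×18.998 + 13×1.008 + 5×15.999 = 220.20 g/mol.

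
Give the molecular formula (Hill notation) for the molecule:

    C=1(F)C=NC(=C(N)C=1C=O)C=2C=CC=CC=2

Heavy atoms from the SMILES: 12 C, 1 F, 2 N, 1 O.
Implicit hydrogens by atom environment:
  6 × C (aromatic): 1 H each → 6
  5 × C (aromatic): no H
  1 × C: 1 H
  1 × F: no H
  1 × N: 2 H
  1 × N (aromatic): no H
  1 × O: no H
  Total hydrogens = 9.
Molecular formula: C12H9FN2O

C12H9FN2O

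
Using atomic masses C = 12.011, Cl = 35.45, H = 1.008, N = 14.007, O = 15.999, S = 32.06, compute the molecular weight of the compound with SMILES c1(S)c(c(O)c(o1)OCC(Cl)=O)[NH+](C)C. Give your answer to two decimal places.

Molecular formula: C8H11ClNO4S+.
M = 8×12.011 + 1×35.45 + 11×1.008 + 1×14.007 + 4×15.999 + 1×32.06 = 252.69 g/mol.

252.69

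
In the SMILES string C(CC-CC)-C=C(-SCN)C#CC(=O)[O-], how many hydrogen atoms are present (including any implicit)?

Hydrogens are implicit in SMILES; fill each atom to its normal valence:
  5 × C: 2 H each → 10
  4 × C: no H
  1 × C: 3 H
  1 × C: 1 H
  1 × N: 2 H
  1 × O: no H
  1 × O (charge -1): no H
  1 × S: no H
  Total hydrogens = 16.

16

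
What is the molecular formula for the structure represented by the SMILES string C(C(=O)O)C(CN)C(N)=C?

C6H12N2O2

Heavy atoms from the SMILES: 6 C, 2 N, 2 O.
Implicit hydrogens by atom environment:
  3 × C: 2 H each → 6
  2 × C: no H
  2 × N: 2 H each → 4
  1 × C: 1 H
  1 × O: 1 H
  1 × O: no H
  Total hydrogens = 12.
Molecular formula: C6H12N2O2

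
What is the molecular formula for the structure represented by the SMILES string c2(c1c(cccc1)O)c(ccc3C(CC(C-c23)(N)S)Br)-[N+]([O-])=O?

C16H15BrN2O3S

Heavy atoms from the SMILES: 1 Br, 16 C, 2 N, 3 O, 1 S.
Implicit hydrogens by atom environment:
  6 × C (aromatic): 1 H each → 6
  6 × C (aromatic): no H
  2 × C: 2 H each → 4
  1 × Br: no H
  1 × C: 1 H
  1 × C: no H
  1 × N: 2 H
  1 × N (charge +1): no H
  1 × O: 1 H
  1 × O: no H
  1 × O (charge -1): no H
  1 × S: 1 H
  Total hydrogens = 15.
Molecular formula: C16H15BrN2O3S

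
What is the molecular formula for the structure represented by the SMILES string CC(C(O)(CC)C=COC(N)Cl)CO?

Heavy atoms from the SMILES: 9 C, 1 Cl, 1 N, 3 O.
Implicit hydrogens by atom environment:
  4 × C: 1 H each → 4
  2 × C: 3 H each → 6
  2 × C: 2 H each → 4
  2 × O: 1 H each → 2
  1 × C: no H
  1 × Cl: no H
  1 × N: 2 H
  1 × O: no H
  Total hydrogens = 18.
Molecular formula: C9H18ClNO3

C9H18ClNO3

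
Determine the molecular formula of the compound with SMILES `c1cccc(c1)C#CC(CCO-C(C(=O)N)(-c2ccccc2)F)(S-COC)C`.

Heavy atoms from the SMILES: 22 C, 1 F, 1 N, 3 O, 1 S.
Implicit hydrogens by atom environment:
  10 × C (aromatic): 1 H each → 10
  5 × C: no H
  3 × C: 2 H each → 6
  3 × O: no H
  2 × C: 3 H each → 6
  2 × C (aromatic): no H
  1 × F: no H
  1 × N: 2 H
  1 × S: no H
  Total hydrogens = 24.
Molecular formula: C22H24FNO3S

C22H24FNO3S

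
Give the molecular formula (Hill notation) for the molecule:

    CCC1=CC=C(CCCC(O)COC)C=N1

C13H21NO2

Heavy atoms from the SMILES: 13 C, 1 N, 2 O.
Implicit hydrogens by atom environment:
  5 × C: 2 H each → 10
  3 × C (aromatic): 1 H each → 3
  2 × C: 3 H each → 6
  2 × C (aromatic): no H
  1 × C: 1 H
  1 × N (aromatic): no H
  1 × O: 1 H
  1 × O: no H
  Total hydrogens = 21.
Molecular formula: C13H21NO2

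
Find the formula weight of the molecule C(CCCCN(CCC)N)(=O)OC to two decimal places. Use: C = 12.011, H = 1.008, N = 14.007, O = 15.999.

188.27

Molecular formula: C9H20N2O2.
M = 9×12.011 + 20×1.008 + 2×14.007 + 2×15.999 = 188.27 g/mol.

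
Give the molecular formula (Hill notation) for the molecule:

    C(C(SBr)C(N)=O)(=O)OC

C4H6BrNO3S

Heavy atoms from the SMILES: 1 Br, 4 C, 1 N, 3 O, 1 S.
Implicit hydrogens by atom environment:
  3 × O: no H
  2 × C: no H
  1 × Br: no H
  1 × C: 3 H
  1 × C: 1 H
  1 × N: 2 H
  1 × S: no H
  Total hydrogens = 6.
Molecular formula: C4H6BrNO3S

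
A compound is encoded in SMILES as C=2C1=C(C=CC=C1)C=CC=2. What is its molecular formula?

Heavy atoms from the SMILES: 10 C.
Implicit hydrogens by atom environment:
  8 × C (aromatic): 1 H each → 8
  2 × C (aromatic): no H
  Total hydrogens = 8.
Molecular formula: C10H8

C10H8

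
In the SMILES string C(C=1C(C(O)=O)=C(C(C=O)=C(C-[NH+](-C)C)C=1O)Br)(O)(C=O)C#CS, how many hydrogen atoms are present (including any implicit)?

15

Hydrogens are implicit in SMILES; fill each atom to its normal valence:
  6 × C (aromatic): no H
  4 × C: no H
  3 × O: 1 H each → 3
  3 × O: no H
  2 × C: 3 H each → 6
  2 × C: 1 H each → 2
  1 × Br: no H
  1 × C: 2 H
  1 × N (charge +1): 1 H
  1 × S: 1 H
  Total hydrogens = 15.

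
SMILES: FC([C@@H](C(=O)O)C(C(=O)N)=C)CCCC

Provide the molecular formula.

Heavy atoms from the SMILES: 10 C, 1 F, 1 N, 3 O.
Implicit hydrogens by atom environment:
  4 × C: 2 H each → 8
  3 × C: no H
  2 × C: 1 H each → 2
  2 × O: no H
  1 × C: 3 H
  1 × F: no H
  1 × N: 2 H
  1 × O: 1 H
  Total hydrogens = 16.
Molecular formula: C10H16FNO3

C10H16FNO3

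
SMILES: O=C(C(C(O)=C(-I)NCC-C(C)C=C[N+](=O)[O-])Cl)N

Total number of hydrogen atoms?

Hydrogens are implicit in SMILES; fill each atom to its normal valence:
  4 × C: 1 H each → 4
  3 × C: no H
  2 × C: 2 H each → 4
  2 × O: no H
  1 × C: 3 H
  1 × Cl: no H
  1 × I: no H
  1 × N: 2 H
  1 × N: 1 H
  1 × N (charge +1): no H
  1 × O: 1 H
  1 × O (charge -1): no H
  Total hydrogens = 15.

15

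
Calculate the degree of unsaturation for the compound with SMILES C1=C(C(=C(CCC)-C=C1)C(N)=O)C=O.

6

Molecular formula from the SMILES: C11H13NO2.
DoU = (2C + 2 + N − H − X)/2 = (2·11 + 2 + 1 − 13 − 0)/2 = 12/2 = 6.
(Structurally: 1 ring(s) + 5 π bond(s) = 6.)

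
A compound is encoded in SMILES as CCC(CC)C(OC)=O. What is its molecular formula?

C7H14O2

Heavy atoms from the SMILES: 7 C, 2 O.
Implicit hydrogens by atom environment:
  3 × C: 3 H each → 9
  2 × C: 2 H each → 4
  2 × O: no H
  1 × C: 1 H
  1 × C: no H
  Total hydrogens = 14.
Molecular formula: C7H14O2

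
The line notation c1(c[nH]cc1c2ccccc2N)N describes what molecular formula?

Heavy atoms from the SMILES: 10 C, 3 N.
Implicit hydrogens by atom environment:
  6 × C (aromatic): 1 H each → 6
  4 × C (aromatic): no H
  2 × N: 2 H each → 4
  1 × N (aromatic): 1 H
  Total hydrogens = 11.
Molecular formula: C10H11N3

C10H11N3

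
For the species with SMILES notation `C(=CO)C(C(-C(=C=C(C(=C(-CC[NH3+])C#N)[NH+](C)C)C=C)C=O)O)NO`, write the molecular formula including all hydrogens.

Heavy atoms from the SMILES: 17 C, 4 N, 4 O.
Implicit hydrogens by atom environment:
  6 × C: 1 H each → 6
  6 × C: no H
  3 × C: 2 H each → 6
  3 × O: 1 H each → 3
  2 × C: 3 H each → 6
  1 × N (charge +1): 3 H
  1 × N (charge +1): 1 H
  1 × N: 1 H
  1 × N: no H
  1 × O: no H
  Total hydrogens = 26.
Net charge +2.
Molecular formula: [C17H26N4O4]2+

[C17H26N4O4]2+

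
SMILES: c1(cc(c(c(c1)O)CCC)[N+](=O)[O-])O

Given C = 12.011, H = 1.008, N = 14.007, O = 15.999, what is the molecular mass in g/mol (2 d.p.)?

Molecular formula: C9H11NO4.
M = 9×12.011 + 11×1.008 + 1×14.007 + 4×15.999 = 197.19 g/mol.

197.19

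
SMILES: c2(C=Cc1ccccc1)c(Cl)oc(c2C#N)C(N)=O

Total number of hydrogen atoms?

Hydrogens are implicit in SMILES; fill each atom to its normal valence:
  5 × C (aromatic): 1 H each → 5
  5 × C (aromatic): no H
  2 × C: 1 H each → 2
  2 × C: no H
  1 × Cl: no H
  1 × N: 2 H
  1 × N: no H
  1 × O (aromatic): no H
  1 × O: no H
  Total hydrogens = 9.

9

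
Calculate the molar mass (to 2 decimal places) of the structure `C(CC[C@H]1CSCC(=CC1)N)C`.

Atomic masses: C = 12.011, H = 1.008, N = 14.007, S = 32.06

Molecular formula: C10H19NS.
M = 10×12.011 + 19×1.008 + 1×14.007 + 1×32.06 = 185.33 g/mol.

185.33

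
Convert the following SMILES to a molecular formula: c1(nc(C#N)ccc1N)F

C6H4FN3

Heavy atoms from the SMILES: 6 C, 1 F, 3 N.
Implicit hydrogens by atom environment:
  3 × C (aromatic): no H
  2 × C (aromatic): 1 H each → 2
  1 × C: no H
  1 × F: no H
  1 × N: 2 H
  1 × N (aromatic): no H
  1 × N: no H
  Total hydrogens = 4.
Molecular formula: C6H4FN3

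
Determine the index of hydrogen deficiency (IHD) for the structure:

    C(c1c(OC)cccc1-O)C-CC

Molecular formula from the SMILES: C11H16O2.
DoU = (2C + 2 + N − H − X)/2 = (2·11 + 2 + 0 − 16 − 0)/2 = 8/2 = 4.
(Structurally: 1 ring(s) + 3 π bond(s) = 4.)

4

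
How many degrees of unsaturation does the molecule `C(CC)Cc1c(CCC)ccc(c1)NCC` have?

4

Molecular formula from the SMILES: C15H25N.
DoU = (2C + 2 + N − H − X)/2 = (2·15 + 2 + 1 − 25 − 0)/2 = 8/2 = 4.
(Structurally: 1 ring(s) + 3 π bond(s) = 4.)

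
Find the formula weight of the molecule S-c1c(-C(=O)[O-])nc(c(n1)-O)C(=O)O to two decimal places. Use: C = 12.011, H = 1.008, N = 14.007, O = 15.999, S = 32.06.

Molecular formula: C6H3N2O5S-.
M = 6×12.011 + 3×1.008 + 2×14.007 + 5×15.999 + 1×32.06 = 215.16 g/mol.

215.16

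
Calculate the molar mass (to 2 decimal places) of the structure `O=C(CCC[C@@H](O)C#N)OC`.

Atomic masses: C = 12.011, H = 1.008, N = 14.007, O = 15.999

Molecular formula: C7H11NO3.
M = 7×12.011 + 11×1.008 + 1×14.007 + 3×15.999 = 157.17 g/mol.

157.17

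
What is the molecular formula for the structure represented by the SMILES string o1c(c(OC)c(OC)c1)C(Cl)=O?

Heavy atoms from the SMILES: 7 C, 1 Cl, 4 O.
Implicit hydrogens by atom environment:
  3 × C (aromatic): no H
  3 × O: no H
  2 × C: 3 H each → 6
  1 × C (aromatic): 1 H
  1 × C: no H
  1 × Cl: no H
  1 × O (aromatic): no H
  Total hydrogens = 7.
Molecular formula: C7H7ClO4

C7H7ClO4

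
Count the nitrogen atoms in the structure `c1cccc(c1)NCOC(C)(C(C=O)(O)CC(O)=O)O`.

1

The symbol for nitrogen appears 1 time in the SMILES.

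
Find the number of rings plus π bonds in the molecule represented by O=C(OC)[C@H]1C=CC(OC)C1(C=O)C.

4

Molecular formula from the SMILES: C10H14O4.
DoU = (2C + 2 + N − H − X)/2 = (2·10 + 2 + 0 − 14 − 0)/2 = 8/2 = 4.
(Structurally: 1 ring(s) + 3 π bond(s) = 4.)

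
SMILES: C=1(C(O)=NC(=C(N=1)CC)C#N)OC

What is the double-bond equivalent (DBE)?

Molecular formula from the SMILES: C8H9N3O2.
DoU = (2C + 2 + N − H − X)/2 = (2·8 + 2 + 3 − 9 − 0)/2 = 12/2 = 6.
(Structurally: 1 ring(s) + 5 π bond(s) = 6.)

6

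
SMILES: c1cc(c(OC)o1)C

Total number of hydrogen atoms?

8

Hydrogens are implicit in SMILES; fill each atom to its normal valence:
  2 × C: 3 H each → 6
  2 × C (aromatic): 1 H each → 2
  2 × C (aromatic): no H
  1 × O (aromatic): no H
  1 × O: no H
  Total hydrogens = 8.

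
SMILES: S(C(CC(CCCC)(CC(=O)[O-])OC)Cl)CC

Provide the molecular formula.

C12H22ClO3S-

Heavy atoms from the SMILES: 12 C, 1 Cl, 3 O, 1 S.
Implicit hydrogens by atom environment:
  6 × C: 2 H each → 12
  3 × C: 3 H each → 9
  2 × C: no H
  2 × O: no H
  1 × C: 1 H
  1 × Cl: no H
  1 × O (charge -1): no H
  1 × S: no H
  Total hydrogens = 22.
Net charge -1.
Molecular formula: C12H22ClO3S-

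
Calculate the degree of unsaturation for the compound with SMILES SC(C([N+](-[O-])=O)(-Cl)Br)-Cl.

1

Molecular formula from the SMILES: C2H2BrCl2NO2S.
DoU = (2C + 2 + N − H − X)/2 = (2·2 + 2 + 1 − 2 − 3)/2 = 2/2 = 1.
(Structurally: 0 ring(s) + 1 π bond(s) = 1.)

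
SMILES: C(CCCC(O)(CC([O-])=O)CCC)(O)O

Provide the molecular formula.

C10H19O5-

Heavy atoms from the SMILES: 10 C, 5 O.
Implicit hydrogens by atom environment:
  6 × C: 2 H each → 12
  3 × O: 1 H each → 3
  2 × C: no H
  1 × C: 3 H
  1 × C: 1 H
  1 × O: no H
  1 × O (charge -1): no H
  Total hydrogens = 19.
Net charge -1.
Molecular formula: C10H19O5-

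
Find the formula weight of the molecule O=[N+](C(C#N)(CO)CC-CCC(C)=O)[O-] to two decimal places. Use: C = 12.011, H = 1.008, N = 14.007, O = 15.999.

214.22

Molecular formula: C9H14N2O4.
M = 9×12.011 + 14×1.008 + 2×14.007 + 4×15.999 = 214.22 g/mol.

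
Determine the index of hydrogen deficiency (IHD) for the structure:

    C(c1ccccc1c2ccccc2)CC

Molecular formula from the SMILES: C15H16.
DoU = (2C + 2 + N − H − X)/2 = (2·15 + 2 + 0 − 16 − 0)/2 = 16/2 = 8.
(Structurally: 2 ring(s) + 6 π bond(s) = 8.)

8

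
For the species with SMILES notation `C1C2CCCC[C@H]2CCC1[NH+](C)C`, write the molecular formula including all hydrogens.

Heavy atoms from the SMILES: 12 C, 1 N.
Implicit hydrogens by atom environment:
  7 × C: 2 H each → 14
  3 × C: 1 H each → 3
  2 × C: 3 H each → 6
  1 × N (charge +1): 1 H
  Total hydrogens = 24.
Net charge +1.
Molecular formula: C12H24N+

C12H24N+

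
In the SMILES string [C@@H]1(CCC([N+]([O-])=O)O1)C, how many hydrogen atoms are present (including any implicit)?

Hydrogens are implicit in SMILES; fill each atom to its normal valence:
  2 × C: 2 H each → 4
  2 × C: 1 H each → 2
  2 × O: no H
  1 × C: 3 H
  1 × N (charge +1): no H
  1 × O (charge -1): no H
  Total hydrogens = 9.

9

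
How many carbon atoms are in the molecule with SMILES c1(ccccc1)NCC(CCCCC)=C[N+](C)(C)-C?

17

The symbol for carbon appears 17 times in the SMILES. Lowercase c denotes aromatic carbon and counts toward C.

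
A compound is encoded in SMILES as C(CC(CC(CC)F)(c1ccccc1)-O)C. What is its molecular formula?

Heavy atoms from the SMILES: 14 C, 1 F, 1 O.
Implicit hydrogens by atom environment:
  5 × C (aromatic): 1 H each → 5
  4 × C: 2 H each → 8
  2 × C: 3 H each → 6
  1 × C: 1 H
  1 × C: no H
  1 × C (aromatic): no H
  1 × F: no H
  1 × O: 1 H
  Total hydrogens = 21.
Molecular formula: C14H21FO

C14H21FO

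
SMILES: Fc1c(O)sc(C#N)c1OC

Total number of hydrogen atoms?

Hydrogens are implicit in SMILES; fill each atom to its normal valence:
  4 × C (aromatic): no H
  1 × C: 3 H
  1 × C: no H
  1 × F: no H
  1 × N: no H
  1 × O: 1 H
  1 × O: no H
  1 × S (aromatic): no H
  Total hydrogens = 4.

4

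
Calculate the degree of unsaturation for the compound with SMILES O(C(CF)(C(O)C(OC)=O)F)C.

1

Molecular formula from the SMILES: C6H10F2O4.
DoU = (2C + 2 + N − H − X)/2 = (2·6 + 2 + 0 − 10 − 2)/2 = 2/2 = 1.
(Structurally: 0 ring(s) + 1 π bond(s) = 1.)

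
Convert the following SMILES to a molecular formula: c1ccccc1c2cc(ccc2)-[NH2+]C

C13H14N+

Heavy atoms from the SMILES: 13 C, 1 N.
Implicit hydrogens by atom environment:
  9 × C (aromatic): 1 H each → 9
  3 × C (aromatic): no H
  1 × C: 3 H
  1 × N (charge +1): 2 H
  Total hydrogens = 14.
Net charge +1.
Molecular formula: C13H14N+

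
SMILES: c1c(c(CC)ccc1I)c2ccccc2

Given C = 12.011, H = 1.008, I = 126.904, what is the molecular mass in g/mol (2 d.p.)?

Molecular formula: C14H13I.
M = 14×12.011 + 13×1.008 + 1×126.904 = 308.16 g/mol.

308.16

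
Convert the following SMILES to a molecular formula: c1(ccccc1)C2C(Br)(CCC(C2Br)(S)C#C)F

Heavy atoms from the SMILES: 2 Br, 14 C, 1 F, 1 S.
Implicit hydrogens by atom environment:
  5 × C (aromatic): 1 H each → 5
  3 × C: 1 H each → 3
  3 × C: no H
  2 × Br: no H
  2 × C: 2 H each → 4
  1 × C (aromatic): no H
  1 × F: no H
  1 × S: 1 H
  Total hydrogens = 13.
Molecular formula: C14H13Br2FS

C14H13Br2FS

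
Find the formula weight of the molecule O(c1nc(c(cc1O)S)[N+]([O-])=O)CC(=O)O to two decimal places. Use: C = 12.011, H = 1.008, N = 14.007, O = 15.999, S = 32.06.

Molecular formula: C7H6N2O6S.
M = 7×12.011 + 6×1.008 + 2×14.007 + 6×15.999 + 1×32.06 = 246.19 g/mol.

246.19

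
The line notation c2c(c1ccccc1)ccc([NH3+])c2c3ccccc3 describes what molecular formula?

Heavy atoms from the SMILES: 18 C, 1 N.
Implicit hydrogens by atom environment:
  13 × C (aromatic): 1 H each → 13
  5 × C (aromatic): no H
  1 × N (charge +1): 3 H
  Total hydrogens = 16.
Net charge +1.
Molecular formula: C18H16N+

C18H16N+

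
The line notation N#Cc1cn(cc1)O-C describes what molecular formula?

Heavy atoms from the SMILES: 6 C, 2 N, 1 O.
Implicit hydrogens by atom environment:
  3 × C (aromatic): 1 H each → 3
  1 × C: 3 H
  1 × C (aromatic): no H
  1 × C: no H
  1 × N (aromatic): no H
  1 × N: no H
  1 × O: no H
  Total hydrogens = 6.
Molecular formula: C6H6N2O

C6H6N2O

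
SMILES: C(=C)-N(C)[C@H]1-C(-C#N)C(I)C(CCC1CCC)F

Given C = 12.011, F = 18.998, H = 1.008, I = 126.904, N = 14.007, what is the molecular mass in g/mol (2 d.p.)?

Molecular formula: C14H22FIN2.
M = 14×12.011 + 1×18.998 + 22×1.008 + 1×126.904 + 2×14.007 = 364.25 g/mol.

364.25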